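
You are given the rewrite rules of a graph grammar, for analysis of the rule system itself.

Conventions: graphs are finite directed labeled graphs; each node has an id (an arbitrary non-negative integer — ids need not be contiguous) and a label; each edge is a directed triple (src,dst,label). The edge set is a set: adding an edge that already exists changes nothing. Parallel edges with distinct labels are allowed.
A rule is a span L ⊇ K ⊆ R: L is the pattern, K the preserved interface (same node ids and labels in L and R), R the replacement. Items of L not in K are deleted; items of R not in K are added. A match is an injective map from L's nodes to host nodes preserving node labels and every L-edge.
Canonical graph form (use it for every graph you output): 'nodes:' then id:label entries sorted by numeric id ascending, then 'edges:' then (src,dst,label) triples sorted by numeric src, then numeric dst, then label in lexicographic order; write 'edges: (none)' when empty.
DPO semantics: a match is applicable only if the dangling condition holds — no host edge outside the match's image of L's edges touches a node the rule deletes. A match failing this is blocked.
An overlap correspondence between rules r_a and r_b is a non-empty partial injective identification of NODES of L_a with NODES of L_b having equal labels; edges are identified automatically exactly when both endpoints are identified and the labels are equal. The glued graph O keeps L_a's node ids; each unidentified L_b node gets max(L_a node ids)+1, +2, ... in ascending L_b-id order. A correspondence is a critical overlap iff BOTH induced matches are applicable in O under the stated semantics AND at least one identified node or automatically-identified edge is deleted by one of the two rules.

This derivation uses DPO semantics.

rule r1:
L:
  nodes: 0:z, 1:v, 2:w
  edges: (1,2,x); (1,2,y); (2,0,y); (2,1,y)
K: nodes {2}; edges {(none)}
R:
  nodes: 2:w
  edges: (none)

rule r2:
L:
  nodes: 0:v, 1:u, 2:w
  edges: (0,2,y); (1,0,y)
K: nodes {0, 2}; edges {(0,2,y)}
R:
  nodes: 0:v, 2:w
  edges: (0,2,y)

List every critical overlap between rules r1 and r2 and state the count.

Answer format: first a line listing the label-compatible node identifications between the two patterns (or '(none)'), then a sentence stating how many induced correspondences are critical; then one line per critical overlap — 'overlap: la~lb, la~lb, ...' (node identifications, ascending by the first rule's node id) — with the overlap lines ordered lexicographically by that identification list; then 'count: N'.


label-compatible node identifications between L(r1) and L(r2): 1~0, 2~2
0 of the induced correspondences are critical overlaps of r1 and r2.
count: 0


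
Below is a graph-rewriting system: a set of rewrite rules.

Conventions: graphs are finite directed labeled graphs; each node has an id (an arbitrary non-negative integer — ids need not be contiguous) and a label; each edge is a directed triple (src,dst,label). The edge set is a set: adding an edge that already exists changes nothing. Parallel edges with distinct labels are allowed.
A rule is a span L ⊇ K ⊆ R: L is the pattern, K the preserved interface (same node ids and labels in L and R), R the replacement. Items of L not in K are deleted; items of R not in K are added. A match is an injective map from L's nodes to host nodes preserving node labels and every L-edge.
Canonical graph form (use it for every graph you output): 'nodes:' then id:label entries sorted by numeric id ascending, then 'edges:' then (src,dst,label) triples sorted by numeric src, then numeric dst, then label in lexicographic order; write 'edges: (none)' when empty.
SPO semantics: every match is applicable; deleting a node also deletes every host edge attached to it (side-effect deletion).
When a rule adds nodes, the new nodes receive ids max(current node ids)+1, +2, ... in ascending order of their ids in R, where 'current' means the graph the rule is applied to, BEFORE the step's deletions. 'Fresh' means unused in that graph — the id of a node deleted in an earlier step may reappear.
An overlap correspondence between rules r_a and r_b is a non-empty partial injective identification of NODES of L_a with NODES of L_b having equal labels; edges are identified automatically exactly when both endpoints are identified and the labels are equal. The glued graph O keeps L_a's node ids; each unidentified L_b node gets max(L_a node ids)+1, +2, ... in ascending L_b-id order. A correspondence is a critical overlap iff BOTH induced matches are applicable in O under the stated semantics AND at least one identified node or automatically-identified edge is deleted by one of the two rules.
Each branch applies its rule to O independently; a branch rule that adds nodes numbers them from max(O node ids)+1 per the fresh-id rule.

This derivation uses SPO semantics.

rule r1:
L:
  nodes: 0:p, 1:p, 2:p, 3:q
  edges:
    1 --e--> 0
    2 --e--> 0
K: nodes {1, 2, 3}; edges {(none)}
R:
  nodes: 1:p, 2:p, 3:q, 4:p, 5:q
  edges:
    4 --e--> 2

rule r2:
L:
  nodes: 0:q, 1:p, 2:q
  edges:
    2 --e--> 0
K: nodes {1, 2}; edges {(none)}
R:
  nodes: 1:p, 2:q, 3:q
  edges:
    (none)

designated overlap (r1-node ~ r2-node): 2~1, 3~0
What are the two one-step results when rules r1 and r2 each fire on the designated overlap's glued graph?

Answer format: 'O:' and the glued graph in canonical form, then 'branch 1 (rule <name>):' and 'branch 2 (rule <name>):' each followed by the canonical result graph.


O:
nodes: 0:p, 1:p, 2:p, 3:q, 4:q
edges: (1,0,e); (2,0,e); (4,3,e)
branch 1 (rule r1):
nodes: 1:p, 2:p, 3:q, 4:q, 5:p, 6:q
edges: (4,3,e); (5,2,e)
branch 2 (rule r2):
nodes: 0:p, 1:p, 2:p, 4:q, 5:q
edges: (1,0,e); (2,0,e)


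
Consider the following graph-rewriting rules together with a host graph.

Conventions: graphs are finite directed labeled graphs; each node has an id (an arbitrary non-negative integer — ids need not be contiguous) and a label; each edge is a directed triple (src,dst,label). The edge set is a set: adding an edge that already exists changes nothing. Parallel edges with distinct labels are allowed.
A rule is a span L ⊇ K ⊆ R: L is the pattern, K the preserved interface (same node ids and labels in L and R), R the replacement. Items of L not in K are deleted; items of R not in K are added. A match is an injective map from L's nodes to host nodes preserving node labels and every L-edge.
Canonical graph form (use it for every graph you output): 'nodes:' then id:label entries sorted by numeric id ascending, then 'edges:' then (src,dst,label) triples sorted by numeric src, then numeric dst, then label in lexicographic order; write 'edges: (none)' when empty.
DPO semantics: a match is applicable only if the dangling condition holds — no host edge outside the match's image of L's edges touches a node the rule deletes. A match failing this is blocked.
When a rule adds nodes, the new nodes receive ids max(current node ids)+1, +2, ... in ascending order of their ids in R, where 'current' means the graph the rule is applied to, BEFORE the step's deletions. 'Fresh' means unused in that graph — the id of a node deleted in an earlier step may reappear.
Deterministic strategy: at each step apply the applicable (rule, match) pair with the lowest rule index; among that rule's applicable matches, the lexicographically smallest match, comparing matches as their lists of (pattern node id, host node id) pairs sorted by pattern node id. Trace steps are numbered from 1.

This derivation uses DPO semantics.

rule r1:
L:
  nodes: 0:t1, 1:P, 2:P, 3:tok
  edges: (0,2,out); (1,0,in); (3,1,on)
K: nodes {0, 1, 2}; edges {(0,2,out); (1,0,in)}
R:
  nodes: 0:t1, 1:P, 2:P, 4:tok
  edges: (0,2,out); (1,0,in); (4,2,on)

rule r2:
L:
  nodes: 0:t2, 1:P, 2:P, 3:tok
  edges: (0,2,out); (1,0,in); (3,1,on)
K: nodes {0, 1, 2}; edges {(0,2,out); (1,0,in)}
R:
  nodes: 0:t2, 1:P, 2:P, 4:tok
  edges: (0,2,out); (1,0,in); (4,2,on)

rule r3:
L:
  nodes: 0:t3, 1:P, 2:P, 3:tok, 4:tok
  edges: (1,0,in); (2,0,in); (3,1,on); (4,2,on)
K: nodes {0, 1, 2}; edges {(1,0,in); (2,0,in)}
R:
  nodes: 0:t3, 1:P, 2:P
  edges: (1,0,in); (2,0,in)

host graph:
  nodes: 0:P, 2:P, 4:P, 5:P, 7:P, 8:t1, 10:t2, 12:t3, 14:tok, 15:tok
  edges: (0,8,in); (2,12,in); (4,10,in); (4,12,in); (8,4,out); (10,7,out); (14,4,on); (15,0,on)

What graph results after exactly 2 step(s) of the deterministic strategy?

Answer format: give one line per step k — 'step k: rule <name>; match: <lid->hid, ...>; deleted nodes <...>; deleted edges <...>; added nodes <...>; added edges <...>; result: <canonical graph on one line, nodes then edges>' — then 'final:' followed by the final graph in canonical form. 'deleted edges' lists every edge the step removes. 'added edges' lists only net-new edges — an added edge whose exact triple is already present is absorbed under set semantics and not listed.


step 1: rule r1; match: 0->8, 1->0, 2->4, 3->15; deleted nodes 15; deleted edges (15,0,on); added nodes 16; added edges (16,4,on); result: nodes: 0:P, 2:P, 4:P, 5:P, 7:P, 8:t1, 10:t2, 12:t3, 14:tok, 16:tok edges: (0,8,in); (2,12,in); (4,10,in); (4,12,in); (8,4,out); (10,7,out); (14,4,on); (16,4,on)
step 2: rule r2; match: 0->10, 1->4, 2->7, 3->14; deleted nodes 14; deleted edges (14,4,on); added nodes 17; added edges (17,7,on); result: nodes: 0:P, 2:P, 4:P, 5:P, 7:P, 8:t1, 10:t2, 12:t3, 16:tok, 17:tok edges: (0,8,in); (2,12,in); (4,10,in); (4,12,in); (8,4,out); (10,7,out); (16,4,on); (17,7,on)
final:
nodes: 0:P, 2:P, 4:P, 5:P, 7:P, 8:t1, 10:t2, 12:t3, 16:tok, 17:tok
edges: (0,8,in); (2,12,in); (4,10,in); (4,12,in); (8,4,out); (10,7,out); (16,4,on); (17,7,on)


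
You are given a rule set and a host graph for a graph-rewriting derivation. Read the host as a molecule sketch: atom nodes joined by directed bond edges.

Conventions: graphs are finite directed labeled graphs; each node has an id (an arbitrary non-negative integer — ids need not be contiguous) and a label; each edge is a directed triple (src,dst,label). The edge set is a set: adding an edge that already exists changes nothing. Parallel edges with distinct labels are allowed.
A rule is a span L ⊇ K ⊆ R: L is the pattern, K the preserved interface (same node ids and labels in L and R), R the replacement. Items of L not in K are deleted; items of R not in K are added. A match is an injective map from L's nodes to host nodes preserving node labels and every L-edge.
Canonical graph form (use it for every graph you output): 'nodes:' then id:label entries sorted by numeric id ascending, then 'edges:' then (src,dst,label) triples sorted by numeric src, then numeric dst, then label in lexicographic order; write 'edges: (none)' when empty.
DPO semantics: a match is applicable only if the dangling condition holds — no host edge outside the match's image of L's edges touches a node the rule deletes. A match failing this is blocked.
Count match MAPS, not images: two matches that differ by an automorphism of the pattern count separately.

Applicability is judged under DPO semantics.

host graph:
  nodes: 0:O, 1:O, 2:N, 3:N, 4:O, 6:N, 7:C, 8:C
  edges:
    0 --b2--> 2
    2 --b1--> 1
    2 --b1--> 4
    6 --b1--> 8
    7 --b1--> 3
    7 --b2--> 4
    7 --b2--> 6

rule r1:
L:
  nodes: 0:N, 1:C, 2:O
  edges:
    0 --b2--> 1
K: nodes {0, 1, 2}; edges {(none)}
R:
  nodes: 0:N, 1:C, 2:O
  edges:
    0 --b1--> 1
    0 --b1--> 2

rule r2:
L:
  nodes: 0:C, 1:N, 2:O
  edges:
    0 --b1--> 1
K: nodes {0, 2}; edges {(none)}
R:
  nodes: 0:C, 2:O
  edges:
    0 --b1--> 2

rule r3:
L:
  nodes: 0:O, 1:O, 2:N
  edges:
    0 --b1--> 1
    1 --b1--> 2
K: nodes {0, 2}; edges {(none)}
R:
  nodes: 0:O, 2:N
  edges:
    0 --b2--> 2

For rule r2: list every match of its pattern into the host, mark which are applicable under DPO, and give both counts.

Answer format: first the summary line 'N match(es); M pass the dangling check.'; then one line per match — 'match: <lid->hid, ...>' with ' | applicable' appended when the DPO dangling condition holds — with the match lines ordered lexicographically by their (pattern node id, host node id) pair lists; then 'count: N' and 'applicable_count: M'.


3 match(es); 3 pass the dangling check.
match: 0->7, 1->3, 2->0 | applicable
match: 0->7, 1->3, 2->1 | applicable
match: 0->7, 1->3, 2->4 | applicable
count: 3
applicable_count: 3


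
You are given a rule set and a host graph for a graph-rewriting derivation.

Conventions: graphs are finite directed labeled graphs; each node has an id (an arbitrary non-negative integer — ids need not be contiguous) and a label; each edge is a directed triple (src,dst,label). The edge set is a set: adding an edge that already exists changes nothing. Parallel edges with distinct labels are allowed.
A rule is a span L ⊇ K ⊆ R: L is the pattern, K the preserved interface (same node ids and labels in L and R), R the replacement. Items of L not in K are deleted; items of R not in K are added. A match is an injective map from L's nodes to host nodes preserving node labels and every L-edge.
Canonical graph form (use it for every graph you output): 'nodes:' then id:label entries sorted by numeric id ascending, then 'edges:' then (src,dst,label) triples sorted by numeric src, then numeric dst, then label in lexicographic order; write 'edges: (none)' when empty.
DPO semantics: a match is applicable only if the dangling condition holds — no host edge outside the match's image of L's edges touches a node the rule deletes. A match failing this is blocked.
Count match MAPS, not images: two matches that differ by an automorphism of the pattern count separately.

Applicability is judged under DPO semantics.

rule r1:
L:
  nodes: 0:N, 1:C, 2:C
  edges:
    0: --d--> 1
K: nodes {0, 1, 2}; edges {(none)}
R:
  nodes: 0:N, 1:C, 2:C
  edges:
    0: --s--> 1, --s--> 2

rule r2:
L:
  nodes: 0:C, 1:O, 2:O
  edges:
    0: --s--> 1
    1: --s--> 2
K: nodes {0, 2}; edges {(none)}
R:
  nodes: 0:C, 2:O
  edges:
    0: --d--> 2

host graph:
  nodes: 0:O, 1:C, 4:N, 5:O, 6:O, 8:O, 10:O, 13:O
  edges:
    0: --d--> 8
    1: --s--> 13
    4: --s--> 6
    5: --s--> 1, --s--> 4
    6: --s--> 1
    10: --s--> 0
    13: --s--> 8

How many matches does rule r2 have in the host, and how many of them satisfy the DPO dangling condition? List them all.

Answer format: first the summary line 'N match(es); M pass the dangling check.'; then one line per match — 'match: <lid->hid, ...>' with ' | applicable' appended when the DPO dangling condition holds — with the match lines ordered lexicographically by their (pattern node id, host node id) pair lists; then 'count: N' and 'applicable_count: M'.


1 match(es); 1 pass the dangling check.
match: 0->1, 1->13, 2->8 | applicable
count: 1
applicable_count: 1


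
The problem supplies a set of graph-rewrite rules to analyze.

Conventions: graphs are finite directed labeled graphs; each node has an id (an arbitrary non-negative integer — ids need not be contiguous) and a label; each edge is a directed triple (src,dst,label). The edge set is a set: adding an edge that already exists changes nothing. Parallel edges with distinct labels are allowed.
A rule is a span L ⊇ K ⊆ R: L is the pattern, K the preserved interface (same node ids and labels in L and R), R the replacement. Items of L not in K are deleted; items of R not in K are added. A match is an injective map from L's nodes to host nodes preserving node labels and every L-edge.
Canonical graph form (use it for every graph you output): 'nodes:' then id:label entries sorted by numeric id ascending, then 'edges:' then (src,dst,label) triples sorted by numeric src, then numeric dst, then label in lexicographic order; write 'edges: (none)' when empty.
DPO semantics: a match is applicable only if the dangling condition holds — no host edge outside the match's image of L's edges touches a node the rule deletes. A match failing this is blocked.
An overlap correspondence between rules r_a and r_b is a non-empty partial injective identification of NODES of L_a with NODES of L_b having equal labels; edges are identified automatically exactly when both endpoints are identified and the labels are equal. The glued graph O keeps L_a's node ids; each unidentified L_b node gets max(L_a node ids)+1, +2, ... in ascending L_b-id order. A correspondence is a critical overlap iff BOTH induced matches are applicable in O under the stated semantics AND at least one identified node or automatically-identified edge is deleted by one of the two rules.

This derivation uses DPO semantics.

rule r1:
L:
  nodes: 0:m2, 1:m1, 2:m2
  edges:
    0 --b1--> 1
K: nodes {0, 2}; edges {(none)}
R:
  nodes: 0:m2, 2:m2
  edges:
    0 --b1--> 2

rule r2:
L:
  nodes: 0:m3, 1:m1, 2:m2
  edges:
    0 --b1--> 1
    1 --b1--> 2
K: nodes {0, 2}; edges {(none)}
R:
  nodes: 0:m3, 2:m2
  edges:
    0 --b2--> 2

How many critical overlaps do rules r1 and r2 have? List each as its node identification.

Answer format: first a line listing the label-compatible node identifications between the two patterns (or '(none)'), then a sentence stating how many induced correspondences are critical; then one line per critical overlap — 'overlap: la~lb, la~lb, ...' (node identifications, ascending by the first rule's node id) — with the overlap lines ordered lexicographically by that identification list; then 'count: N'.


label-compatible node identifications between L(r1) and L(r2): 0~2, 1~1, 2~2
0 of the induced correspondences are critical overlaps of r1 and r2.
count: 0


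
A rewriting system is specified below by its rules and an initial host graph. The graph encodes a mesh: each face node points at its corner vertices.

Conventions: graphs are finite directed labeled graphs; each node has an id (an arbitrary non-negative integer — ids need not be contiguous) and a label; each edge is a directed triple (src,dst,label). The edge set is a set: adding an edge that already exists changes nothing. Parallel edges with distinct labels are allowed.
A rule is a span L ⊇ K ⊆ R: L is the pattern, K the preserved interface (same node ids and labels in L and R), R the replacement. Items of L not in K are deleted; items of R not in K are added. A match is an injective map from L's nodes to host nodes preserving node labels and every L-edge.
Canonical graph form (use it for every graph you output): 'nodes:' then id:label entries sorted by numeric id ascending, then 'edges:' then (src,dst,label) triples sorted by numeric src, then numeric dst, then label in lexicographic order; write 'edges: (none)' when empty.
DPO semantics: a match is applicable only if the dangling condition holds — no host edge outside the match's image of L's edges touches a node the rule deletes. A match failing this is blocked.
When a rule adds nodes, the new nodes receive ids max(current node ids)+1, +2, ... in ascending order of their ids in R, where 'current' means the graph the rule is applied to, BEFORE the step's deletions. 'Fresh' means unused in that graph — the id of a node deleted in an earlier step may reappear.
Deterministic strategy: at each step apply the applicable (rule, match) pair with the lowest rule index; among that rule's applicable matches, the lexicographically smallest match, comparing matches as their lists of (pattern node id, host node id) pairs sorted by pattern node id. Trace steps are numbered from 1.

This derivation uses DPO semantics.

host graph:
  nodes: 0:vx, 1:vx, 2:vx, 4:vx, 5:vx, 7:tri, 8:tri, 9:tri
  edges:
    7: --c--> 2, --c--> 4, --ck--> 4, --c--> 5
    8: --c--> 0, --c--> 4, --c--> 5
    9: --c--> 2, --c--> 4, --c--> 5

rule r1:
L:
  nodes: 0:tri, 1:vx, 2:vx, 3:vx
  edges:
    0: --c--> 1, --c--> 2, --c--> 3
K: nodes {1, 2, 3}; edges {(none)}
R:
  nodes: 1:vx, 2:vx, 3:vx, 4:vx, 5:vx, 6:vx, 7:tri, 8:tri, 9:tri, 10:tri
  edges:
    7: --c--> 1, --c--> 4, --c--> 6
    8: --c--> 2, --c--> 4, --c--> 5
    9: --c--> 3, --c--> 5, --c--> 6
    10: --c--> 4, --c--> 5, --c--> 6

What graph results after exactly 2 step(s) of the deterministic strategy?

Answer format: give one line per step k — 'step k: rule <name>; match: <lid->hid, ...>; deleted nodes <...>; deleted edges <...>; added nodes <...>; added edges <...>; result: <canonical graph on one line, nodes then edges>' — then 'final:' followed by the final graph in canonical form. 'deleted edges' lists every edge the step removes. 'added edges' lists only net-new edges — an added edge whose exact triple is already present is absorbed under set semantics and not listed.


step 1: rule r1; match: 0->8, 1->0, 2->4, 3->5; deleted nodes 8; deleted edges (8,0,c); (8,4,c); (8,5,c); added nodes 10, 11, 12, 13, 14, 15, 16; added edges (13,0,c); (13,10,c); (13,12,c); (14,4,c); (14,10,c); (14,11,c); (15,5,c); (15,11,c); (15,12,c); (16,10,c); (16,11,c); (16,12,c); result: nodes: 0:vx, 1:vx, 2:vx, 4:vx, 5:vx, 7:tri, 9:tri, 10:vx, 11:vx, 12:vx, 13:tri, 14:tri, 15:tri, 16:tri edges: (7,2,c); (7,4,c); (7,4,ck); (7,5,c); (9,2,c); (9,4,c); (9,5,c); (13,0,c); (13,10,c); (13,12,c); (14,4,c); (14,10,c); (14,11,c); (15,5,c); (15,11,c); (15,12,c); (16,10,c); (16,11,c); (16,12,c)
step 2: rule r1; match: 0->9, 1->2, 2->4, 3->5; deleted nodes 9; deleted edges (9,2,c); (9,4,c); (9,5,c); added nodes 17, 18, 19, 20, 21, 22, 23; added edges (20,2,c); (20,17,c); (20,19,c); (21,4,c); (21,17,c); (21,18,c); (22,5,c); (22,18,c); (22,19,c); (23,17,c); (23,18,c); (23,19,c); result: nodes: 0:vx, 1:vx, 2:vx, 4:vx, 5:vx, 7:tri, 10:vx, 11:vx, 12:vx, 13:tri, 14:tri, 15:tri, 16:tri, 17:vx, 18:vx, 19:vx, 20:tri, 21:tri, 22:tri, 23:tri edges: (7,2,c); (7,4,c); (7,4,ck); (7,5,c); (13,0,c); (13,10,c); (13,12,c); (14,4,c); (14,10,c); (14,11,c); (15,5,c); (15,11,c); (15,12,c); (16,10,c); (16,11,c); (16,12,c); (20,2,c); (20,17,c); (20,19,c); (21,4,c); (21,17,c); (21,18,c); (22,5,c); (22,18,c); (22,19,c); (23,17,c); (23,18,c); (23,19,c)
final:
nodes: 0:vx, 1:vx, 2:vx, 4:vx, 5:vx, 7:tri, 10:vx, 11:vx, 12:vx, 13:tri, 14:tri, 15:tri, 16:tri, 17:vx, 18:vx, 19:vx, 20:tri, 21:tri, 22:tri, 23:tri
edges: (7,2,c); (7,4,c); (7,4,ck); (7,5,c); (13,0,c); (13,10,c); (13,12,c); (14,4,c); (14,10,c); (14,11,c); (15,5,c); (15,11,c); (15,12,c); (16,10,c); (16,11,c); (16,12,c); (20,2,c); (20,17,c); (20,19,c); (21,4,c); (21,17,c); (21,18,c); (22,5,c); (22,18,c); (22,19,c); (23,17,c); (23,18,c); (23,19,c)


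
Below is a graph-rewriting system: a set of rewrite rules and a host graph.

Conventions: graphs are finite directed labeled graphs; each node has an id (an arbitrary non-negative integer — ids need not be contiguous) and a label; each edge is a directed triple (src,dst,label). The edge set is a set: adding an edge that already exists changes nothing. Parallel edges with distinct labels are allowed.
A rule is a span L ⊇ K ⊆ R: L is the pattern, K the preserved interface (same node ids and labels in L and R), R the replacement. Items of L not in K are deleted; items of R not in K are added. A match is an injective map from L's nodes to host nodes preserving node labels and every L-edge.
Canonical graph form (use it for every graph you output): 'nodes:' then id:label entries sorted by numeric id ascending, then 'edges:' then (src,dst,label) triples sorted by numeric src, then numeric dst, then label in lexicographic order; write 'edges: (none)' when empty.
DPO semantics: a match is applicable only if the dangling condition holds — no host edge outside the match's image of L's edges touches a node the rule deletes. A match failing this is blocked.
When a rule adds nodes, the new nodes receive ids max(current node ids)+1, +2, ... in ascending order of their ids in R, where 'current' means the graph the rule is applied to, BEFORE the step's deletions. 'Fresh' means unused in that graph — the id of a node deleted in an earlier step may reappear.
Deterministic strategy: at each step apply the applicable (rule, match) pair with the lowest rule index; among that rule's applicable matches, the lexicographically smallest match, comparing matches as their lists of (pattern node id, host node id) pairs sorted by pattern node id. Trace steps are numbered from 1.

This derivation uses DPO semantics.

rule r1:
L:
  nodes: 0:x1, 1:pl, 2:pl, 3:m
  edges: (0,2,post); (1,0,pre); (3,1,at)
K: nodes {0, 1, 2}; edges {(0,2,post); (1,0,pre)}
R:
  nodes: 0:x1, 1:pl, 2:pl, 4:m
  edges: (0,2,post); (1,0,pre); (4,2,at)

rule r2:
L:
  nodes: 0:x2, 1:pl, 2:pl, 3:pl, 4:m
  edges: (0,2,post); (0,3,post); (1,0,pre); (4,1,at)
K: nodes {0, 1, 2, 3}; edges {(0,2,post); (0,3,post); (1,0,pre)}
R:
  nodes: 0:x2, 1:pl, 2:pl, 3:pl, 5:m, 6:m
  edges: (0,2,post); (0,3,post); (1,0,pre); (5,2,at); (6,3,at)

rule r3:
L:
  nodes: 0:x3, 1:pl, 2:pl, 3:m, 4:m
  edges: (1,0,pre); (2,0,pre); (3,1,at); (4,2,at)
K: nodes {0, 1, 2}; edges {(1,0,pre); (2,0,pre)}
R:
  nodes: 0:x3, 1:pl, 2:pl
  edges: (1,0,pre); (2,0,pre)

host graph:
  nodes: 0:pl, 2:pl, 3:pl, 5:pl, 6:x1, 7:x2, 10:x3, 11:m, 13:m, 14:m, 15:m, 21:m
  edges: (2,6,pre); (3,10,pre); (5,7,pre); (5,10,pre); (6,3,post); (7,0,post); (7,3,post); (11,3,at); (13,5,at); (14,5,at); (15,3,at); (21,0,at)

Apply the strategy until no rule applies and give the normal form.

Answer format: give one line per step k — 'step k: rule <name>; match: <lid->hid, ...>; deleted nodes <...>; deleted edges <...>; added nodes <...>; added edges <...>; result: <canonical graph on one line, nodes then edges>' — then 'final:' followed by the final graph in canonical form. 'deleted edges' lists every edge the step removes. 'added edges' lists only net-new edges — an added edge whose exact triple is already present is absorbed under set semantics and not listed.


step 1: rule r2; match: 0->7, 1->5, 2->0, 3->3, 4->13; deleted nodes 13; deleted edges (13,5,at); added nodes 22, 23; added edges (22,0,at); (23,3,at); result: nodes: 0:pl, 2:pl, 3:pl, 5:pl, 6:x1, 7:x2, 10:x3, 11:m, 14:m, 15:m, 21:m, 22:m, 23:m edges: (2,6,pre); (3,10,pre); (5,7,pre); (5,10,pre); (6,3,post); (7,0,post); (7,3,post); (11,3,at); (14,5,at); (15,3,at); (21,0,at); (22,0,at); (23,3,at)
step 2: rule r2; match: 0->7, 1->5, 2->0, 3->3, 4->14; deleted nodes 14; deleted edges (14,5,at); added nodes 24, 25; added edges (24,0,at); (25,3,at); result: nodes: 0:pl, 2:pl, 3:pl, 5:pl, 6:x1, 7:x2, 10:x3, 11:m, 15:m, 21:m, 22:m, 23:m, 24:m, 25:m edges: (2,6,pre); (3,10,pre); (5,7,pre); (5,10,pre); (6,3,post); (7,0,post); (7,3,post); (11,3,at); (15,3,at); (21,0,at); (22,0,at); (23,3,at); (24,0,at); (25,3,at)
final:
nodes: 0:pl, 2:pl, 3:pl, 5:pl, 6:x1, 7:x2, 10:x3, 11:m, 15:m, 21:m, 22:m, 23:m, 24:m, 25:m
edges: (2,6,pre); (3,10,pre); (5,7,pre); (5,10,pre); (6,3,post); (7,0,post); (7,3,post); (11,3,at); (15,3,at); (21,0,at); (22,0,at); (23,3,at); (24,0,at); (25,3,at)


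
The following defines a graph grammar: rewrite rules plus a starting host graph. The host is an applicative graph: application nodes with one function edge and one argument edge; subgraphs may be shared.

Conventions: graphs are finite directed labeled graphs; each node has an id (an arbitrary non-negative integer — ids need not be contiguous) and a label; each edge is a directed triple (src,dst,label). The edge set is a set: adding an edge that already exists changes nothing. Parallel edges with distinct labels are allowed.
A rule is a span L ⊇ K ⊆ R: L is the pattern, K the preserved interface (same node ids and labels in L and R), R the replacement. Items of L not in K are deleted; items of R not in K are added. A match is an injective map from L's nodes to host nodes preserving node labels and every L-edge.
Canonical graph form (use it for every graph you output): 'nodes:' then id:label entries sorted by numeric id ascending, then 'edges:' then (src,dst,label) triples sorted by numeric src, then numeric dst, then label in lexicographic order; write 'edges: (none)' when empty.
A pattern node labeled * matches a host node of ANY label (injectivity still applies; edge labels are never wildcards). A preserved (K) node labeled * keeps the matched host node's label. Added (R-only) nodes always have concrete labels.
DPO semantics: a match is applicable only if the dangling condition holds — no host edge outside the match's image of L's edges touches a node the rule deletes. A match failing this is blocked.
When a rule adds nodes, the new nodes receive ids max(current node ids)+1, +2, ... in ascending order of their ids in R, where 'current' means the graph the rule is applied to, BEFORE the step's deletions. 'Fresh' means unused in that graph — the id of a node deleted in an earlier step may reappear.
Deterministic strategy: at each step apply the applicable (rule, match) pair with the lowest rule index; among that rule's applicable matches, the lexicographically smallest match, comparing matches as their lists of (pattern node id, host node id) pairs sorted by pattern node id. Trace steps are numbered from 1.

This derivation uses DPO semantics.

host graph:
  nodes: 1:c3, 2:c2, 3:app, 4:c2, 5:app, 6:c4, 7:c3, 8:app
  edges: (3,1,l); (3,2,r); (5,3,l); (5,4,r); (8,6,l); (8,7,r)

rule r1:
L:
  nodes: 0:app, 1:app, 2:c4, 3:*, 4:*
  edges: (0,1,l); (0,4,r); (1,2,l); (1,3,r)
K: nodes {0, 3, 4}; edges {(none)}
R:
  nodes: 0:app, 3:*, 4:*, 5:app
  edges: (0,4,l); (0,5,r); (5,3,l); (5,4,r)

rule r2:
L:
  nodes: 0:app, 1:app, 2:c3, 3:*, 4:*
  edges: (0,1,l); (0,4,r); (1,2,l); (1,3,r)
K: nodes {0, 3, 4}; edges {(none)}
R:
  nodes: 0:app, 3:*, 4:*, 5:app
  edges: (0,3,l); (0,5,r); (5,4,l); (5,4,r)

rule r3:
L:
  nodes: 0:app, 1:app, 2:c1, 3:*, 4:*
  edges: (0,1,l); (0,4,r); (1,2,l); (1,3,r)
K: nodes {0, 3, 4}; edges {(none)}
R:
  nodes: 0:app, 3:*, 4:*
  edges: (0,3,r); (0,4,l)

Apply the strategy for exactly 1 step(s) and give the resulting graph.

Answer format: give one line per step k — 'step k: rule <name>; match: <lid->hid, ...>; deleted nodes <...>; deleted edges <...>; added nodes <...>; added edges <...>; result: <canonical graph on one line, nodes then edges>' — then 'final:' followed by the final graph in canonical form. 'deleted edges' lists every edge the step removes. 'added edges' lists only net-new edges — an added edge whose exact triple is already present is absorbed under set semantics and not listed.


step 1: rule r2; match: 0->5, 1->3, 2->1, 3->2, 4->4; deleted nodes 1, 3; deleted edges (3,1,l); (3,2,r); (5,3,l); (5,4,r); added nodes 9; added edges (5,2,l); (5,9,r); (9,4,l); (9,4,r); result: nodes: 2:c2, 4:c2, 5:app, 6:c4, 7:c3, 8:app, 9:app edges: (5,2,l); (5,9,r); (8,6,l); (8,7,r); (9,4,l); (9,4,r)
final:
nodes: 2:c2, 4:c2, 5:app, 6:c4, 7:c3, 8:app, 9:app
edges: (5,2,l); (5,9,r); (8,6,l); (8,7,r); (9,4,l); (9,4,r)


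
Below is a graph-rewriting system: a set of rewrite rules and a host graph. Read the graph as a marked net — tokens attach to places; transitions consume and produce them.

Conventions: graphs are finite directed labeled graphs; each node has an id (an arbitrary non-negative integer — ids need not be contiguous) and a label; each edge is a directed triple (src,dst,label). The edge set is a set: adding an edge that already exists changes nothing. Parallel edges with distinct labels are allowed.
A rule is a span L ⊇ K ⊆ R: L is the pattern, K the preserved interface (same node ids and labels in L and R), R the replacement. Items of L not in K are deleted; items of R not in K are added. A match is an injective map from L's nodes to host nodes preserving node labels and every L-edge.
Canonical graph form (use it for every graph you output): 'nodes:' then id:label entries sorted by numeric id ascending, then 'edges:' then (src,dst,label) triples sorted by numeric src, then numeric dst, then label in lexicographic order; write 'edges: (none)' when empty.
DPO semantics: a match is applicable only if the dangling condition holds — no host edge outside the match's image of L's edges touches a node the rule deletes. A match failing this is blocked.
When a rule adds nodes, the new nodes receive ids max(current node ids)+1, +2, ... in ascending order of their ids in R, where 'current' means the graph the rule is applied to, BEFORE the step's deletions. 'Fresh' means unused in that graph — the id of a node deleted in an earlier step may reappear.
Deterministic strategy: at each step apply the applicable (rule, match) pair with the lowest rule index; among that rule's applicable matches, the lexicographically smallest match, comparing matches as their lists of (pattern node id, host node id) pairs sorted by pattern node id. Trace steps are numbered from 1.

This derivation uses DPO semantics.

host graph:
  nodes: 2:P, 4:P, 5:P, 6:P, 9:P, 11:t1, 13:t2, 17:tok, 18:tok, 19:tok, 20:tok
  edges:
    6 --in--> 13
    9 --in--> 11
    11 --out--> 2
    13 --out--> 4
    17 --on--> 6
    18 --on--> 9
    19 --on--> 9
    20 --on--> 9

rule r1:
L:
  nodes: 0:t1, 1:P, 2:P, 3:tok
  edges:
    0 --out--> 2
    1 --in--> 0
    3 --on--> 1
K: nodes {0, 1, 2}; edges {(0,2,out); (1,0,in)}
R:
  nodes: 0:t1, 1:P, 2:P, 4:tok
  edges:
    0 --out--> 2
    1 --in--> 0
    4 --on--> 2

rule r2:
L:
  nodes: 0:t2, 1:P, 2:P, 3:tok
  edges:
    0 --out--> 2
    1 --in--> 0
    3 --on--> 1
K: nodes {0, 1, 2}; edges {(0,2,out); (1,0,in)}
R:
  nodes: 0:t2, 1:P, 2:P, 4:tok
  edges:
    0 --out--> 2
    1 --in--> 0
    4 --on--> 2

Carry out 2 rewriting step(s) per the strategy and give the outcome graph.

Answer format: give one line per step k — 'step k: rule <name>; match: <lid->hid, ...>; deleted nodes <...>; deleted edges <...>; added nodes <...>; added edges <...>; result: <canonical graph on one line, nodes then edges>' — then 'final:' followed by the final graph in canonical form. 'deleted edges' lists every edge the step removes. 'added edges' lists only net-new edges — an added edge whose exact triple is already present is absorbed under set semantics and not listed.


step 1: rule r1; match: 0->11, 1->9, 2->2, 3->18; deleted nodes 18; deleted edges (18,9,on); added nodes 21; added edges (21,2,on); result: nodes: 2:P, 4:P, 5:P, 6:P, 9:P, 11:t1, 13:t2, 17:tok, 19:tok, 20:tok, 21:tok edges: (6,13,in); (9,11,in); (11,2,out); (13,4,out); (17,6,on); (19,9,on); (20,9,on); (21,2,on)
step 2: rule r1; match: 0->11, 1->9, 2->2, 3->19; deleted nodes 19; deleted edges (19,9,on); added nodes 22; added edges (22,2,on); result: nodes: 2:P, 4:P, 5:P, 6:P, 9:P, 11:t1, 13:t2, 17:tok, 20:tok, 21:tok, 22:tok edges: (6,13,in); (9,11,in); (11,2,out); (13,4,out); (17,6,on); (20,9,on); (21,2,on); (22,2,on)
final:
nodes: 2:P, 4:P, 5:P, 6:P, 9:P, 11:t1, 13:t2, 17:tok, 20:tok, 21:tok, 22:tok
edges: (6,13,in); (9,11,in); (11,2,out); (13,4,out); (17,6,on); (20,9,on); (21,2,on); (22,2,on)


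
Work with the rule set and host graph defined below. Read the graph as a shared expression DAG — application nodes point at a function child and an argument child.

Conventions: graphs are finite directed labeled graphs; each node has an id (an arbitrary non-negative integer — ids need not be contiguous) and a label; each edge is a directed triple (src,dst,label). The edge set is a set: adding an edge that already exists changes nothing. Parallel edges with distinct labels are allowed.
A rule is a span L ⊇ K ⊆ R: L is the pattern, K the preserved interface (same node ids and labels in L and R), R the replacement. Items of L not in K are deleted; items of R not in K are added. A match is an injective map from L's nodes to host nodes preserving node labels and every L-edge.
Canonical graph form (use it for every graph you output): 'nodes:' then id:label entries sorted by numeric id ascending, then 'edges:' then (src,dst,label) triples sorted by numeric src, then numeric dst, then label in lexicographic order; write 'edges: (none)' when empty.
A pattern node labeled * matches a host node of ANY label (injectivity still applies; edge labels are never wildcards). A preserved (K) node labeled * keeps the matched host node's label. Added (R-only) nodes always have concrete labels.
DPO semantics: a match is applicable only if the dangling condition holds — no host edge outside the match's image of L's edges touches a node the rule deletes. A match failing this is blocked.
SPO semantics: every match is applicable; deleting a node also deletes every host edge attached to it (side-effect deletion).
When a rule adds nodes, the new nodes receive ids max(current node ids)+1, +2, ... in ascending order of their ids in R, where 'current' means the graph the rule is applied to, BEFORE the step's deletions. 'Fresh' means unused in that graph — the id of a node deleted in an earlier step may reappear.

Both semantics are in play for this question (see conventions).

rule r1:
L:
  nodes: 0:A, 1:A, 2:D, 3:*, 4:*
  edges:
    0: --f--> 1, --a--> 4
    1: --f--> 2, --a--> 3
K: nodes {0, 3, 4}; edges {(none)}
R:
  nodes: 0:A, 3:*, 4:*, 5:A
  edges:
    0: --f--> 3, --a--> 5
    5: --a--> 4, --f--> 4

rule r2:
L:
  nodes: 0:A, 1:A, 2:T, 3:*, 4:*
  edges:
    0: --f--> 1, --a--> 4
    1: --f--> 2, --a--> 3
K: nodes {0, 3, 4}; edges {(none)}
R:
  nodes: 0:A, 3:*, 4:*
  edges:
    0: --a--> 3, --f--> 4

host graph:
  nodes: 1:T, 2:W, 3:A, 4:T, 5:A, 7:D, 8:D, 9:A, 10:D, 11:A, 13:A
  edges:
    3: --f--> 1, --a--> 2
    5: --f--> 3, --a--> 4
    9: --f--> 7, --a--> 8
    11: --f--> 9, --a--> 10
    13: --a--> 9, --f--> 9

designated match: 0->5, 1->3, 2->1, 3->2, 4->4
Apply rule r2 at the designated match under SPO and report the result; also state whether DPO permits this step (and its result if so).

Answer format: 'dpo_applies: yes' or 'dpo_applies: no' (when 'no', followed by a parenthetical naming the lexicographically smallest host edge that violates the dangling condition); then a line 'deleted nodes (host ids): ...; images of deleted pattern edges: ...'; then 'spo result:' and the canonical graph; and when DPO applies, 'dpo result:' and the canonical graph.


dpo_applies: yes
deleted nodes (host ids): 1, 3; images of deleted pattern edges: (3,1,f); (3,2,a); (5,3,f); (5,4,a)
spo result:
nodes: 2:W, 4:T, 5:A, 7:D, 8:D, 9:A, 10:D, 11:A, 13:A
edges: (5,2,a); (5,4,f); (9,7,f); (9,8,a); (11,9,f); (11,10,a); (13,9,a); (13,9,f)
dpo result:
nodes: 2:W, 4:T, 5:A, 7:D, 8:D, 9:A, 10:D, 11:A, 13:A
edges: (5,2,a); (5,4,f); (9,7,f); (9,8,a); (11,9,f); (11,10,a); (13,9,a); (13,9,f)


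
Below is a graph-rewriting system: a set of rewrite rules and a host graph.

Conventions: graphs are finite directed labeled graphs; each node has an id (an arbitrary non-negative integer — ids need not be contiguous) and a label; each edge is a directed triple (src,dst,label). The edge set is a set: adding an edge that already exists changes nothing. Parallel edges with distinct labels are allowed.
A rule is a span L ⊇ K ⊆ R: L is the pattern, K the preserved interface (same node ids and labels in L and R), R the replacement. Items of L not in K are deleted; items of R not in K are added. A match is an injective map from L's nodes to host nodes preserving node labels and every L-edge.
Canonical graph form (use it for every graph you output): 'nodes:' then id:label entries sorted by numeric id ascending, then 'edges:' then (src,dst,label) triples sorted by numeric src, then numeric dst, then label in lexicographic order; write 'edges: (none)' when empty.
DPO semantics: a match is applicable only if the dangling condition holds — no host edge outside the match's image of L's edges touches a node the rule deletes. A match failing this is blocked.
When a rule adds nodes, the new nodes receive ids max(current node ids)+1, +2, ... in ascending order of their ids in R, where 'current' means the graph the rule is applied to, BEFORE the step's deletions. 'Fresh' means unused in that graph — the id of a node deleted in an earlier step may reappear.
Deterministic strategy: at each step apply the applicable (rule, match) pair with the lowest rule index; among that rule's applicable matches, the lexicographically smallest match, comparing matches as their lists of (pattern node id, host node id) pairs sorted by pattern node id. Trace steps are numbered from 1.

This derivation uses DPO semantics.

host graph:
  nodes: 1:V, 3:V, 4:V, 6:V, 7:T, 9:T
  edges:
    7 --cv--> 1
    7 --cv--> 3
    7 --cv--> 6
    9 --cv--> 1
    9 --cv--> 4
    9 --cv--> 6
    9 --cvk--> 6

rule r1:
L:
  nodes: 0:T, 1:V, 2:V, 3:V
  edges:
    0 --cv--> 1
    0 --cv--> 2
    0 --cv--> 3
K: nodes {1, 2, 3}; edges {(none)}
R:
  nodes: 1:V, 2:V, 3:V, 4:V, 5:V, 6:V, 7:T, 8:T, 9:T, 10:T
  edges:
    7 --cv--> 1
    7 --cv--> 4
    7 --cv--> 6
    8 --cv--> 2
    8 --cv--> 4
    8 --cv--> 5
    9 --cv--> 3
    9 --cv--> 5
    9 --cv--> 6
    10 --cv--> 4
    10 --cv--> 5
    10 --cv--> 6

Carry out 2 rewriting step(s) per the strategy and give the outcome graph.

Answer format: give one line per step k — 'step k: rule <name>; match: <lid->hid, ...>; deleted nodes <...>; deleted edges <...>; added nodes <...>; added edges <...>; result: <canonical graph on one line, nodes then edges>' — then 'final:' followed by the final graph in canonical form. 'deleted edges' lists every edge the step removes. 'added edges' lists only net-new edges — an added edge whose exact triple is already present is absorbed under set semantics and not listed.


step 1: rule r1; match: 0->7, 1->1, 2->3, 3->6; deleted nodes 7; deleted edges (7,1,cv); (7,3,cv); (7,6,cv); added nodes 10, 11, 12, 13, 14, 15, 16; added edges (13,1,cv); (13,10,cv); (13,12,cv); (14,3,cv); (14,10,cv); (14,11,cv); (15,6,cv); (15,11,cv); (15,12,cv); (16,10,cv); (16,11,cv); (16,12,cv); result: nodes: 1:V, 3:V, 4:V, 6:V, 9:T, 10:V, 11:V, 12:V, 13:T, 14:T, 15:T, 16:T edges: (9,1,cv); (9,4,cv); (9,6,cv); (9,6,cvk); (13,1,cv); (13,10,cv); (13,12,cv); (14,3,cv); (14,10,cv); (14,11,cv); (15,6,cv); (15,11,cv); (15,12,cv); (16,10,cv); (16,11,cv); (16,12,cv)
step 2: rule r1; match: 0->13, 1->1, 2->10, 3->12; deleted nodes 13; deleted edges (13,1,cv); (13,10,cv); (13,12,cv); added nodes 17, 18, 19, 20, 21, 22, 23; added edges (20,1,cv); (20,17,cv); (20,19,cv); (21,10,cv); (21,17,cv); (21,18,cv); (22,12,cv); (22,18,cv); (22,19,cv); (23,17,cv); (23,18,cv); (23,19,cv); result: nodes: 1:V, 3:V, 4:V, 6:V, 9:T, 10:V, 11:V, 12:V, 14:T, 15:T, 16:T, 17:V, 18:V, 19:V, 20:T, 21:T, 22:T, 23:T edges: (9,1,cv); (9,4,cv); (9,6,cv); (9,6,cvk); (14,3,cv); (14,10,cv); (14,11,cv); (15,6,cv); (15,11,cv); (15,12,cv); (16,10,cv); (16,11,cv); (16,12,cv); (20,1,cv); (20,17,cv); (20,19,cv); (21,10,cv); (21,17,cv); (21,18,cv); (22,12,cv); (22,18,cv); (22,19,cv); (23,17,cv); (23,18,cv); (23,19,cv)
final:
nodes: 1:V, 3:V, 4:V, 6:V, 9:T, 10:V, 11:V, 12:V, 14:T, 15:T, 16:T, 17:V, 18:V, 19:V, 20:T, 21:T, 22:T, 23:T
edges: (9,1,cv); (9,4,cv); (9,6,cv); (9,6,cvk); (14,3,cv); (14,10,cv); (14,11,cv); (15,6,cv); (15,11,cv); (15,12,cv); (16,10,cv); (16,11,cv); (16,12,cv); (20,1,cv); (20,17,cv); (20,19,cv); (21,10,cv); (21,17,cv); (21,18,cv); (22,12,cv); (22,18,cv); (22,19,cv); (23,17,cv); (23,18,cv); (23,19,cv)
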